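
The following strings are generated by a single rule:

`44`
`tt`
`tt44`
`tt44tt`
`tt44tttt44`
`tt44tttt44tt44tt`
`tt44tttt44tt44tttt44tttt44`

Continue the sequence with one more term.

This is a Fibonacci-style word recurrence s(k) = s(k−1)·s(k−2): e.g. tt·44 = tt44.
The next term joins tt44tttt44tt44tttt44tttt44 and tt44tttt44tt44tt.

tt44tttt44tt44tttt44tttt44tt44tttt44tt44tt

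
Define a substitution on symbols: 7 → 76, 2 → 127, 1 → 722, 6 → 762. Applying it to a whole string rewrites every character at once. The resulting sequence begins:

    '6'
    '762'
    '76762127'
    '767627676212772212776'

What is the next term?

Applying the rule to each of the 21 symbols of 767627676212772212776 gives the pieces 76 762 76 762 127 76 762 76 762 127 722 127 76 76 127 127 722 127 76 76 762, which concatenate to the answer.

7676276762127767627676212772212776761271277221277676762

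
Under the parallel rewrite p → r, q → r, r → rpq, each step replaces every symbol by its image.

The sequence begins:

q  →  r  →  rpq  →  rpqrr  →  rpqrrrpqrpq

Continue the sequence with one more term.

rpqrrrpqrpqrpqrrrpqrr

Rewriting each symbol of rpqrrrpqrpq: r→rpq, p→r, q→r, r→rpq, r→rpq, r→rpq, p→r, q→r, r→rpq, p→r, q→r, which concatenates to rpq r r rpq rpq rpq r r rpq r r.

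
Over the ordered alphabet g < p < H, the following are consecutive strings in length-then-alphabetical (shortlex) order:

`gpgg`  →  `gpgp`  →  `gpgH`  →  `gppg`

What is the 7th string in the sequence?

Advancing 3 positions from gppg through gppg → gppp → gppH reaches term 7.

gpHg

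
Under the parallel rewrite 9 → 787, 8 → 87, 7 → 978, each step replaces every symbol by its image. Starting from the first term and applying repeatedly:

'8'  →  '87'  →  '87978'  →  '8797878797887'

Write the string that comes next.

Replace each of the 13 characters of 8797878797887 in place — 87 978 787 978 87 978 87 978 787 978 87 87 978 — and concatenate.

8797878797887978879787879788787978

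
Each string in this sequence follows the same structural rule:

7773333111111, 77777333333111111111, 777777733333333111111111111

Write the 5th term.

The n-th term is 2n+1 7's then 2n+2 3's then 3n+3 1's (n = 1, 2, …).
Setting n = 5 gives 11, 12, 18 characters in each block.

77777777777333333333333111111111111111111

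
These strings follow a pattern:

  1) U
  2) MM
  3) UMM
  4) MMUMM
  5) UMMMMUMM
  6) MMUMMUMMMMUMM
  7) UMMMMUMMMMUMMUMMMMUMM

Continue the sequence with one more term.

MMUMMUMMMMUMMUMMMMUMMMMUMMUMMMMUMM

Each term (from the third on) is the two preceding terms concatenated in order: term 3 = U·MM = UMM.
Continuing: MMUMMUMMMMUMM · UMMMMUMMMMUMMUMMMMUMM gives term 8.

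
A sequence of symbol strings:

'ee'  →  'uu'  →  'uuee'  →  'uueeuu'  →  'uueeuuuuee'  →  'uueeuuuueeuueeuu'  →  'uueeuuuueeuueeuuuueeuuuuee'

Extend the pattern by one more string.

uueeuuuueeuueeuuuueeuuuueeuueeuuuueeuueeuu

Each term (from the third on) is the previous term followed by the one before it: term 3 = uu·ee = uuee.
So term 8 is uueeuuuueeuueeuuuueeuuuuee·uueeuuuueeuueeuu.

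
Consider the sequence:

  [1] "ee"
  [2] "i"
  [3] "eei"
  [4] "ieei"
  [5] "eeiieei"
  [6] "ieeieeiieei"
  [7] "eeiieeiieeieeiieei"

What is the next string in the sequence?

Each term (from the third on) is the two preceding terms concatenated in order: term 3 = ee·i = eei.
Continuing: ieeieeiieei · eeiieeiieeieeiieei gives term 8.

ieeieeiieeieeiieeiieeieeiieei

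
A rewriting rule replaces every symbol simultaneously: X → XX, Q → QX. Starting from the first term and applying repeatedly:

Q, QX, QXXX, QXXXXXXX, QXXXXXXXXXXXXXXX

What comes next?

Rewriting the 16 symbols of QXXXXXXXXXXXXXXX one by one yields QX XX XX XX XX XX XX XX XX XX XX XX XX XX XX XX; concatenated:

QXXXXXXXXXXXXXXXXXXXXXXXXXXXXXXX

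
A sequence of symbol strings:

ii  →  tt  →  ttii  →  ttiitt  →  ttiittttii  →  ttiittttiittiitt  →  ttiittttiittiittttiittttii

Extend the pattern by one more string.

ttiittttiittiittttiittttiittiittttiittiitt

This is a Fibonacci-style word recurrence s(k) = s(k−1)·s(k−2): e.g. tt·ii = ttii.
The next term joins ttiittttiittiittttiittttii and ttiittttiittiitt.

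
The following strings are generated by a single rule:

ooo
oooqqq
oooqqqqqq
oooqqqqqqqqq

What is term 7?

Every step adds qqq to the end: s(k+1) = s(k)·qqq.
From oooqqqqqqqqq, 3 further steps: oooqqqqqqqqq → oooqqqqqqqqqqqq → oooqqqqqqqqqqqqqqq → (answer).

oooqqqqqqqqqqqqqqqqqq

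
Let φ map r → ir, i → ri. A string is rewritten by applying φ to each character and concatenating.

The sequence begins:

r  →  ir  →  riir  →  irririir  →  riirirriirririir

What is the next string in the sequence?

Replace each of the 16 characters of riirirriirririir in place — ir ri ri ir ri ir ir ri ri ir ir ri ir ri ri ir — and concatenate.

irririirriirirririirirriirririir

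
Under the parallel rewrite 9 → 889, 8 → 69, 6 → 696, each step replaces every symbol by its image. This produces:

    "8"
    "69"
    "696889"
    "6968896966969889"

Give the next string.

69688969669698896968896966968896968896969889

φ(6968896966969889) expands symbol-by-symbol to 696 889 696 69 69 889 696 889 696 696 889 696 889 69 69 889; joining the 16 pieces gives the next term.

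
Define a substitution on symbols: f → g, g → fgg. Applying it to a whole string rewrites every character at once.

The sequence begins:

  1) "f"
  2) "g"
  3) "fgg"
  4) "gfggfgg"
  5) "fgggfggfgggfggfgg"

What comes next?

gfggfggfgggfggfgggfggfggfgggfggfgggfggfgg

Replace each of the 17 characters of fgggfggfgggfggfgg in place — g fgg fgg fgg g fgg fgg g fgg fgg fgg g fgg fgg g fgg fgg — and concatenate.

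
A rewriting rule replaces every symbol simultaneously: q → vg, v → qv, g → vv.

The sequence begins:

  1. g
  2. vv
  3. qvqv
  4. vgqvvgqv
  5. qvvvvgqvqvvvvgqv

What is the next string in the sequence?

Applying the rule to each of the 16 symbols of qvvvvgqvqvvvvgqv gives the pieces vg qv qv qv qv vv vg qv vg qv qv qv qv vv vg qv, which concatenate to the answer.

vgqvqvqvqvvvvgqvvgqvqvqvqvvvvgqv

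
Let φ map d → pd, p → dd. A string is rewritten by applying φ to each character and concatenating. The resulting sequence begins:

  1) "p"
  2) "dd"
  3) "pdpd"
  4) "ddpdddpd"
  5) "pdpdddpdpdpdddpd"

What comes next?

Applying the rule to each of the 16 symbols of pdpdddpdpdpdddpd gives the pieces dd pd dd pd pd pd dd pd dd pd dd pd pd pd dd pd, which concatenate to the answer.

ddpdddpdpdpdddpdddpdddpdpdpdddpd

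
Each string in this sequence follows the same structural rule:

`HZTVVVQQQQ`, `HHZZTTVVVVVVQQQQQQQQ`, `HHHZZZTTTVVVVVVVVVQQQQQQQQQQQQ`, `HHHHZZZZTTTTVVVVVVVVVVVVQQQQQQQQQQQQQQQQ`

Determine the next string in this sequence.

HHHHHZZZZZTTTTTVVVVVVVVVVVVVVVQQQQQQQQQQQQQQQQQQQQ

The n-th term is n H's then n Z's then n T's then 3n V's then 4n Q's (n = 1, 2, …).
Setting n = 5 gives 5, 5, 5, 15, 20 characters in each block.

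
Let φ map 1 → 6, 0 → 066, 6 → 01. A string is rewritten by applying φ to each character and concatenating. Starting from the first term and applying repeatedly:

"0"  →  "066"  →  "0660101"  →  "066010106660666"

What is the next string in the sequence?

Rewriting the 15 symbols of 066010106660666 one by one yields 066 01 01 066 6 066 6 066 01 01 01 066 01 01 01; concatenated:

066010106660666066010101066010101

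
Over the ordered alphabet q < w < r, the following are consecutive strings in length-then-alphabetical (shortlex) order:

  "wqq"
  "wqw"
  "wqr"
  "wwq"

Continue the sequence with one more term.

www

Find the rightmost character of wwq below r, bump it to the next letter, and reset everything to its right to q.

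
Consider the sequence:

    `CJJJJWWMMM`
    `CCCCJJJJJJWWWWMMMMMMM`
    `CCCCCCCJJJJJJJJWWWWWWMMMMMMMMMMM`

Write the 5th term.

CCCCCCCCCCCCCJJJJJJJJJJJJWWWWWWWWWWMMMMMMMMMMMMMMMMMMM

Term n consists of 3n-2 C's, followed by 2n+2 J's, followed by 2n W's, followed by 4n-1 M's (n = 1, 2, …).
Setting n = 5 gives 13, 12, 10, 19 characters in each block.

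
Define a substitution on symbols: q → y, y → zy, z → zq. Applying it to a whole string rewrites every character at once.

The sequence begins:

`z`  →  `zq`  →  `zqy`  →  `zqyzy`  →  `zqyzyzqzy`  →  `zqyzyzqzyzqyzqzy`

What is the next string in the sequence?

zqyzyzqzyzqyzqzyzqyzyzqyzqzy

Replace each of the 16 characters of zqyzyzqzyzqyzqzy in place — zq y zy zq zy zq y zq zy zq y zy zq y zq zy — and concatenate.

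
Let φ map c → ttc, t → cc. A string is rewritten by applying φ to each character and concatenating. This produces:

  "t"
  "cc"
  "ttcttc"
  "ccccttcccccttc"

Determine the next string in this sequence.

ttcttcttcttcccccttcttcttcttcttcccccttc

Replace each of the 14 characters of ccccttcccccttc in place — ttc ttc ttc ttc cc cc ttc ttc ttc ttc ttc cc cc ttc — and concatenate.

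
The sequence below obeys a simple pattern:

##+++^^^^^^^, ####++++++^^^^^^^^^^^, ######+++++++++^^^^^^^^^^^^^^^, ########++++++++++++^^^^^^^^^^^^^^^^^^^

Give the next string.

Each string has the form #^{2n} +^{3n} ^^{4n+3} (n = 1, 2, …).
Setting n = 5 gives 10, 15, 23 characters in each block.

##########+++++++++++++++^^^^^^^^^^^^^^^^^^^^^^^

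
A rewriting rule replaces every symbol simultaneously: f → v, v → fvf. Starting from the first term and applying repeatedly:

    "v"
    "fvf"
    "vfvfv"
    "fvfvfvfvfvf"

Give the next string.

vfvfvfvfvfvfvfvfvfvfv

Apply φ to fvfvfvfvfvf symbol by symbol: f→v, v→fvf, f→v, v→fvf, f→v, v→fvf, f→v, v→fvf, f→v, v→fvf, f→v; joined: v fvf v fvf v fvf v fvf v fvf v.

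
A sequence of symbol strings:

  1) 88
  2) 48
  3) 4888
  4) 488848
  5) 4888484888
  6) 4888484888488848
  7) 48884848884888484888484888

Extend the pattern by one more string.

488848488848884848884848884888484888488848

From term 3 onward, concatenate the last term with the second-to-last: 48·88 = 4888, 4888·48 = 488848, …
Continuing: 48884848884888484888484888 · 4888484888488848 gives term 8.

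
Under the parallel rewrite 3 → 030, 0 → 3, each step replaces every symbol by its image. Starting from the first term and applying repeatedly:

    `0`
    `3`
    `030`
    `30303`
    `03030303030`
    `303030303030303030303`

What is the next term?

0303030303030303030303030303030303030303030

Applying the rule to each of the 21 symbols of 303030303030303030303 gives the pieces 030 3 030 3 030 3 030 3 030 3 030 3 030 3 030 3 030 3 030 3 030, which concatenate to the answer.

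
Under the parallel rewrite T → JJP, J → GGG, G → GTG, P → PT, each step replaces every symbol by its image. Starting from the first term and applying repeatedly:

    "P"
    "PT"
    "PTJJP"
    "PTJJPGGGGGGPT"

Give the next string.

φ(PTJJPGGGGGGPT) expands symbol-by-symbol to PT JJP GGG GGG PT GTG GTG GTG GTG GTG GTG PT JJP; joining the 13 pieces gives the next term.

PTJJPGGGGGGPTGTGGTGGTGGTGGTGGTGPTJJP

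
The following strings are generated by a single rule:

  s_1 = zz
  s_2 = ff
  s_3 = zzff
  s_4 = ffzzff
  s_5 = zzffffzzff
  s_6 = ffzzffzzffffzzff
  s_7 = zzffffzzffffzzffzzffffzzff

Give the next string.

ffzzffzzffffzzffzzffffzzffffzzffzzffffzzff

This is a Fibonacci-style word recurrence s(k) = s(k−2)·s(k−1): e.g. zz·ff = zzff.
Continuing: ffzzffzzffffzzff · zzffffzzffffzzffzzffffzzff gives term 8.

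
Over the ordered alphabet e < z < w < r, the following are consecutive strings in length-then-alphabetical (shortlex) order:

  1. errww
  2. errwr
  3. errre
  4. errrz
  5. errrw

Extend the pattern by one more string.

The successor of errrw increments the rightmost position that isn't already r and resets every position after it to e.

errrr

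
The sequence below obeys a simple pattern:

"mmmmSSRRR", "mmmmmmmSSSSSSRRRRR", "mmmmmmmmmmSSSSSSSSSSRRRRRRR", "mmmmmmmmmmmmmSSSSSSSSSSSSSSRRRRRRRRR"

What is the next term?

mmmmmmmmmmmmmmmmSSSSSSSSSSSSSSSSSSRRRRRRRRRRR

Term n consists of 3n+1 m's, followed by 4n-2 S's, followed by 2n+1 R's (n = 1, 2, …).
Setting n = 5 gives 16, 18, 11 characters in each block.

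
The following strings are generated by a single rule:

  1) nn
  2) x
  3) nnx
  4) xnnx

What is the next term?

Each term (from the third on) is the two preceding terms concatenated in order: term 3 = nn·x = nnx.
Continuing: nnx · xnnx gives term 5.

nnxxnnx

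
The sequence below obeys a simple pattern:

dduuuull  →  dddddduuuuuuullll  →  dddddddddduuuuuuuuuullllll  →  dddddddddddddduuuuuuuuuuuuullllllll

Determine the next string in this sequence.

Each string has the form d^{4n-2} u^{3n+1} l^{2n} (n = 1, 2, …).
Setting n = 5 gives 18, 16, 10 characters in each block.

dddddddddddddddddduuuuuuuuuuuuuuuullllllllll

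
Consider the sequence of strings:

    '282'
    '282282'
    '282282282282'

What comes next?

Each string is two copies of the previous one concatenated.
Doubling 282282282282:

282282282282282282282282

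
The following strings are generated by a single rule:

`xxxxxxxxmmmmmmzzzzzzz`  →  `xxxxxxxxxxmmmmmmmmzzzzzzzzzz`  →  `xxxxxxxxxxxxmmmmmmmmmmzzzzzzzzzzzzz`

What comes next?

Each string has the form x^{2n+2} m^{2n} z^{3n-2}, where the shown terms are n = 3, 4, 5.
At n = 6 the blocks have lengths 14, 12, 16.

xxxxxxxxxxxxxxmmmmmmmmmmmmzzzzzzzzzzzzzzzz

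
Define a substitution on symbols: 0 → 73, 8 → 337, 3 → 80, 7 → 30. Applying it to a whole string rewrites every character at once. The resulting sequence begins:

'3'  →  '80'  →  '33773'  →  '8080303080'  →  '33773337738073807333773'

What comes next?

Rewriting the 23 symbols of 33773337738073807333773 one by one yields 80 80 30 30 80 80 80 30 30 80 337 73 30 80 337 73 30 80 80 80 30 30 80; concatenated:

808030308080803030803377330803377330808080303080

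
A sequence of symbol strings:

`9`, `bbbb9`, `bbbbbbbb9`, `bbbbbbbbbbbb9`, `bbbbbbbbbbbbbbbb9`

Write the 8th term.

Each term is the previous one with bbbb prepended.
From bbbbbbbbbbbbbbbb9, 3 further steps: bbbbbbbbbbbbbbbb9 → bbbbbbbbbbbbbbbbbbbb9 → bbbbbbbbbbbbbbbbbbbbbbbb9 → (answer).

bbbbbbbbbbbbbbbbbbbbbbbbbbbb9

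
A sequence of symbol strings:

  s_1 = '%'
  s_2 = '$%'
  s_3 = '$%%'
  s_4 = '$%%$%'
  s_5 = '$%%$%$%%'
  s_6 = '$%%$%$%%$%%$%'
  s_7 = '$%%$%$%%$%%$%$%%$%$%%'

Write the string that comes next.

$%%$%$%%$%%$%$%%$%$%%$%%$%$%%$%%$%

Each term (from the third on) is the previous term followed by the one before it: term 3 = $%·% = $%%.
So term 8 is $%%$%$%%$%%$%$%%$%$%%·$%%$%$%%$%%$%.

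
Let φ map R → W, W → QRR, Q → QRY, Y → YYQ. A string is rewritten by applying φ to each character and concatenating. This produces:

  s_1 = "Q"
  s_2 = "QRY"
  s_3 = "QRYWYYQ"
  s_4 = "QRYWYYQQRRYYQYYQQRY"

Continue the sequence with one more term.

Rewriting the 19 symbols of QRYWYYQQRRYYQYYQQRY one by one yields QRY W YYQ QRR YYQ YYQ QRY QRY W W YYQ YYQ QRY YYQ YYQ QRY QRY W YYQ; concatenated:

QRYWYYQQRRYYQYYQQRYQRYWWYYQYYQQRYYYQYYQQRYQRYWYYQ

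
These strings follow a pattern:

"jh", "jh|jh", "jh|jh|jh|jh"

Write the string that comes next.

jh|jh|jh|jh|jh|jh|jh|jh

Every step duplicates the string with '|' between the halves.
One more doubling of jh|jh|jh|jh gives the answer.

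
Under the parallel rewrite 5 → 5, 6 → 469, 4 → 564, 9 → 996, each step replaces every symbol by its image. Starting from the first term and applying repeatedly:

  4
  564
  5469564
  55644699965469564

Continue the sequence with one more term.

Applying the rule to each of the 17 symbols of 55644699965469564 gives the pieces 5 5 469 564 564 469 996 996 996 469 5 564 469 996 5 469 564, which concatenate to the answer.

5546956456446999699699646955644699965469564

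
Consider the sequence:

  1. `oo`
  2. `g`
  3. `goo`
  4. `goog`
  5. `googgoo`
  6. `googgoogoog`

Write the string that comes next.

googgoogooggooggoo

Each term (from the third on) is the previous term followed by the one before it: term 3 = g·oo = goo.
Continuing: googgoogoog · googgoo gives term 7.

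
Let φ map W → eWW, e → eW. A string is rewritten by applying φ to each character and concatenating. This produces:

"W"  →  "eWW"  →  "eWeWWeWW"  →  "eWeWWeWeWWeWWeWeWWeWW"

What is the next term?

eWeWWeWeWWeWWeWeWWeWeWWeWWeWeWWeWWeWeWWeWeWWeWWeWeWWeWW

Applying the rule to each of the 21 symbols of eWeWWeWeWWeWWeWeWWeWW gives the pieces eW eWW eW eWW eWW eW eWW eW eWW eWW eW eWW eWW eW eWW eW eWW eWW eW eWW eWW, which concatenate to the answer.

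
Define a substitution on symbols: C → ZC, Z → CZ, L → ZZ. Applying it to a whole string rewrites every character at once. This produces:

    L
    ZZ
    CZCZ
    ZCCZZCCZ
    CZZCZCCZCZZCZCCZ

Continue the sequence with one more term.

Rewriting the 16 symbols of CZZCZCCZCZZCZCCZ one by one yields ZC CZ CZ ZC CZ ZC ZC CZ ZC CZ CZ ZC CZ ZC ZC CZ; concatenated:

ZCCZCZZCCZZCZCCZZCCZCZZCCZZCZCCZ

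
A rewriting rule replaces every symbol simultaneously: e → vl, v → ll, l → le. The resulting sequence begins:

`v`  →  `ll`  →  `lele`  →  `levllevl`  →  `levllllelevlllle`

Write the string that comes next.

Rewriting the 16 symbols of levllllelevlllle one by one yields le vl ll le le le le vl le vl ll le le le le vl; concatenated:

levllllelelelevllevllllelelelevl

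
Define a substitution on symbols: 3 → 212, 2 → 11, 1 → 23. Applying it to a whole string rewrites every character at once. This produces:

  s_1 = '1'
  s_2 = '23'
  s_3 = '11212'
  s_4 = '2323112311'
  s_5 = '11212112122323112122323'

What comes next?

Rewriting the 23 symbols of 11212112122323112122323 one by one yields 23 23 11 23 11 23 23 11 23 11 11 212 11 212 23 23 11 23 11 11 212 11 212; concatenated:

23231123112323112311112121121223231123111121211212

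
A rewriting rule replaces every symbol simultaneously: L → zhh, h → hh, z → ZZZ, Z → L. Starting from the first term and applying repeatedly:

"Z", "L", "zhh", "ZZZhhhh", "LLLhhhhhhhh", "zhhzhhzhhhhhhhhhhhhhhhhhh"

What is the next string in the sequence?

φ(zhhzhhzhhhhhhhhhhhhhhhhhh) expands symbol-by-symbol to ZZZ hh hh ZZZ hh hh ZZZ hh hh hh hh hh hh hh hh hh hh hh hh hh hh hh hh hh hh; joining the 25 pieces gives the next term.

ZZZhhhhZZZhhhhZZZhhhhhhhhhhhhhhhhhhhhhhhhhhhhhhhhhhhh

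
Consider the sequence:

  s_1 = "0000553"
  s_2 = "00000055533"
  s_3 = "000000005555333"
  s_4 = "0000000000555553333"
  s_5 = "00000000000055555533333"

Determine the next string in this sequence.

Reading off run lengths: 0 runs 4, 6, 8, 10, 12; 5 runs 2, 3, 4, 5, 6; 3 runs 1, 2, 3, 4, 5 — each is linear in n, where the shown terms are n = 2, 3, 4, 5, 6.
At n = 7 the blocks have lengths 14, 7, 6.

000000000000005555555333333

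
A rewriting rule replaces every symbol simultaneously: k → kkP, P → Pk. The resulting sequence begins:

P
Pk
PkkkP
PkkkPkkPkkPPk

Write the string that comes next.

PkkkPkkPkkPPkkkPkkPPkkkPkkPPkPkkkP

φ(PkkkPkkPkkPPk) expands symbol-by-symbol to Pk kkP kkP kkP Pk kkP kkP Pk kkP kkP Pk Pk kkP; joining the 13 pieces gives the next term.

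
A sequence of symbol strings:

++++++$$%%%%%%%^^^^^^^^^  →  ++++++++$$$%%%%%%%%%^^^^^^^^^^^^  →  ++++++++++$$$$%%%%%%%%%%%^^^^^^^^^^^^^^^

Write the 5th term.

Each string has the form +^{2n+2} $^{n} %^{2n+3} ^^{3n+3}, where the shown terms are n = 2, 3, 4.
Setting n = 6 gives 14, 6, 15, 21 characters in each block.

++++++++++++++$$$$$$%%%%%%%%%%%%%%%^^^^^^^^^^^^^^^^^^^^^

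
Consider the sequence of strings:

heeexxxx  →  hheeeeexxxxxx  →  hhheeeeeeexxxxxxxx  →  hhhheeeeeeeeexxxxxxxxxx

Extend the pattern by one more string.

hhhhheeeeeeeeeeexxxxxxxxxxxx

Each string has the form h^{n-1} e^{2n-1} x^{2n}, where the shown terms are n = 2, 3, 4, 5.
At n = 6 the blocks have lengths 5, 11, 12.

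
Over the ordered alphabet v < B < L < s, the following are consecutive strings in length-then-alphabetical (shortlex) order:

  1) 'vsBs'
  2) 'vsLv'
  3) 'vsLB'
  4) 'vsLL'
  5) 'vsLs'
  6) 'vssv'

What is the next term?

The successor of vssv increments the rightmost position that isn't already s and resets every position after it to v.

vssB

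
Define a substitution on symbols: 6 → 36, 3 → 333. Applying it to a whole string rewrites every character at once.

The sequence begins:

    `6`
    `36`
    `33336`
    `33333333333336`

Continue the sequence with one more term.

33333333333333333333333333333333333333336

Replace each of the 14 characters of 33333333333336 in place — 333 333 333 333 333 333 333 333 333 333 333 333 333 36 — and concatenate.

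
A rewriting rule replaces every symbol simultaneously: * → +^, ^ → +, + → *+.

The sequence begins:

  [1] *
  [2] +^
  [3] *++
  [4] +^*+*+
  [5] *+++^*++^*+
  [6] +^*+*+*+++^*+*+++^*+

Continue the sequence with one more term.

Applying the rule to each of the 20 symbols of +^*+*+*+++^*+*+++^*+ gives the pieces *+ + +^ *+ +^ *+ +^ *+ *+ *+ + +^ *+ +^ *+ *+ *+ + +^ *+, which concatenate to the answer.

*+++^*++^*++^*+*+*+++^*++^*+*+*+++^*+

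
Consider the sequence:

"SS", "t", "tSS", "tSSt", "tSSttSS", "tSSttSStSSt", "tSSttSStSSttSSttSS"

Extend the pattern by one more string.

From term 3 onward, concatenate the last term with the second-to-last: t·SS = tSS, tSS·t = tSSt, …
So term 8 is tSSttSStSSttSSttSS·tSSttSStSSt.

tSSttSStSSttSSttSStSSttSStSSt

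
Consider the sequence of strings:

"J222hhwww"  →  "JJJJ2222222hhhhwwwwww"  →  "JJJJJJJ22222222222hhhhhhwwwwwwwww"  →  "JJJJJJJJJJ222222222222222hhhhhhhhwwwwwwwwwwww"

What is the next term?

JJJJJJJJJJJJJ2222222222222222222hhhhhhhhhhwwwwwwwwwwwwwww

The n-th term is 3n-2 J's then 4n-1 2's then 2n h's then 3n w's (n = 1, 2, …).
For the next term, n = 5, so the run lengths are 13, 19, 10, 15.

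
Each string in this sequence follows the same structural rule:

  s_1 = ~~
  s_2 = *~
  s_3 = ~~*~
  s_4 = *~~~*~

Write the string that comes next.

Each term (from the third on) is the two preceding terms concatenated in order: term 3 = ~~·*~ = ~~*~.
The next term joins ~~*~ and *~~~*~.

~~*~*~~~*~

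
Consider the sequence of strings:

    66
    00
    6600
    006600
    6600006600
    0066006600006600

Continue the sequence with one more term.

66000066000066006600006600

Each term (from the third on) is the two preceding terms concatenated in order: term 3 = 66·00 = 6600.
The next term joins 6600006600 and 0066006600006600.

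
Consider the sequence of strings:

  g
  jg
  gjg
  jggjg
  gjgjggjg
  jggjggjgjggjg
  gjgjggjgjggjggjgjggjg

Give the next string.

Each term (from the third on) is the two preceding terms concatenated in order: term 3 = g·jg = gjg.
The next term joins jggjggjgjggjg and gjgjggjgjggjggjgjggjg.

jggjggjgjggjggjgjggjgjggjggjgjggjg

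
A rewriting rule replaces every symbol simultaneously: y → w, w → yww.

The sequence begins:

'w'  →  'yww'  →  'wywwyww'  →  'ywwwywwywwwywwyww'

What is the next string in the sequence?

wywwywwywwwywwywwwywwywwywwwywwywwwywwyww

Replace each of the 17 characters of ywwwywwywwwywwyww in place — w yww yww yww w yww yww w yww yww yww w yww yww w yww yww — and concatenate.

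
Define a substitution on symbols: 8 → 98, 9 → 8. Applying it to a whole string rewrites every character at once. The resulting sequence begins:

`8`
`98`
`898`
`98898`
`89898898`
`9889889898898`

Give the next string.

Replace each of the 13 characters of 9889889898898 in place — 8 98 98 8 98 98 8 98 8 98 98 8 98 — and concatenate.

898988989889889898898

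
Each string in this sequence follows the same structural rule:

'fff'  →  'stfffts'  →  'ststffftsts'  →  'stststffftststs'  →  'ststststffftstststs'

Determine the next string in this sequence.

Every step adds st to the front and ts to the end of the previous string.
One more step from ststststffftstststs gives the answer.

stststststffftststststs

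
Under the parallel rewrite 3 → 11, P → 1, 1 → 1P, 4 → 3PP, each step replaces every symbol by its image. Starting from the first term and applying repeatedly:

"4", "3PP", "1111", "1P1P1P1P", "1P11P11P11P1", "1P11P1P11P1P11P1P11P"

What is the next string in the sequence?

φ(1P11P1P11P1P11P1P11P) expands symbol-by-symbol to 1P 1 1P 1P 1 1P 1 1P 1P 1 1P 1 1P 1P 1 1P 1 1P 1P 1; joining the 20 pieces gives the next term.

1P11P1P11P11P1P11P11P1P11P11P1P1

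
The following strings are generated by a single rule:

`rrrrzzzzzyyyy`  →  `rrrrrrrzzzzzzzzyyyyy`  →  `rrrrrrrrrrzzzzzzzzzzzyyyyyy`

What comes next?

Term n consists of 3n-2 r's, followed by 3n-1 z's, followed by n+2 y's, where the shown terms are n = 2, 3, 4.
For the next term, n = 5, so the run lengths are 13, 14, 7.

rrrrrrrrrrrrrzzzzzzzzzzzzzzyyyyyyy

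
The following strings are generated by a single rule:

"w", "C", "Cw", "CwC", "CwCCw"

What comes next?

CwCCwCwC

Each term (from the third on) is the previous term followed by the one before it: term 3 = C·w = Cw.
So term 6 is CwCCw·CwC.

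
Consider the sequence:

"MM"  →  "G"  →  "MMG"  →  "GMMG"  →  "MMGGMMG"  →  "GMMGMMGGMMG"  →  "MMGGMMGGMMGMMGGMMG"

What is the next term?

This is a Fibonacci-style word recurrence s(k) = s(k−2)·s(k−1): e.g. MM·G = MMG.
So term 8 is GMMGMMGGMMG·MMGGMMGGMMGMMGGMMG.

GMMGMMGGMMGMMGGMMGGMMGMMGGMMG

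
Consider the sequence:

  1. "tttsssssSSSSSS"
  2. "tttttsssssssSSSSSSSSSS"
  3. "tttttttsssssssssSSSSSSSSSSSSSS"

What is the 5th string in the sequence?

tttttttttttsssssssssssssSSSSSSSSSSSSSSSSSSSSSS

Reading off run lengths: t runs 3, 5, 7; s runs 5, 7, 9; S runs 6, 10, 14 — each is linear in n (n = 1, 2, …).
For term 5, n = 5, so the run lengths are 11, 13, 22.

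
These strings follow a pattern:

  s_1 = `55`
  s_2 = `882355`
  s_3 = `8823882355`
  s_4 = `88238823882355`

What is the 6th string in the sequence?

8823882388238823882355

The strings grow by a fixed prefix 8823 each time.
From 88238823882355, 2 further steps: 88238823882355 → 882388238823882355 → (answer).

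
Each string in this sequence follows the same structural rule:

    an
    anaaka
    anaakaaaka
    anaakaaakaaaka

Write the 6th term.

Each term is the previous one with aaka appended.
From anaakaaakaaaka, 2 further steps: anaakaaakaaaka → anaakaaakaaakaaaka → (answer).

anaakaaakaaakaaakaaaka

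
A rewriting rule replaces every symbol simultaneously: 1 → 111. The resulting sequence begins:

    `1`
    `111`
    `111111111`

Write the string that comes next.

Rewriting each symbol of 111111111: 1→111, 1→111, 1→111, 1→111, 1→111, 1→111, 1→111, 1→111, 1→111, which concatenates to 111 111 111 111 111 111 111 111 111.

111111111111111111111111111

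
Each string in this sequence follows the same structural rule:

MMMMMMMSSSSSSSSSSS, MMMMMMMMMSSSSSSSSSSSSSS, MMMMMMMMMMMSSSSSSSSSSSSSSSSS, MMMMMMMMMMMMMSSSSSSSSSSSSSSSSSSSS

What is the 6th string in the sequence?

MMMMMMMMMMMMMMMMMSSSSSSSSSSSSSSSSSSSSSSSSSS

Term n consists of 2n+1 M's, followed by 3n+2 S's, where the shown terms are n = 3, 4, 5, 6.
At n = 8 the blocks have lengths 17, 26.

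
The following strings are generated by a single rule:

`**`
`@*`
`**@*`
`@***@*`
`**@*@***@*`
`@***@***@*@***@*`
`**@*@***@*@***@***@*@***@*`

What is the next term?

@***@***@*@***@***@*@***@*@***@***@*@***@*

Each term (from the third on) is the two preceding terms concatenated in order: term 3 = **·@* = **@*.
Continuing: @***@***@*@***@* · **@*@***@*@***@***@*@***@* gives term 8.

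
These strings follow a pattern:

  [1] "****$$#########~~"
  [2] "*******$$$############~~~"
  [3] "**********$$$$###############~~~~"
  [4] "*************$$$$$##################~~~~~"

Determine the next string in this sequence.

****************$$$$$$#####################~~~~~~

Reading off run lengths: * runs 4, 7, 10, 13; $ runs 2, 3, 4, 5; # runs 9, 12, 15, 18; ~ runs 2, 3, 4, 5 — each is linear in n, where the shown terms are n = 2, 3, 4, 5.
For the next term, n = 6, so the run lengths are 16, 6, 21, 6.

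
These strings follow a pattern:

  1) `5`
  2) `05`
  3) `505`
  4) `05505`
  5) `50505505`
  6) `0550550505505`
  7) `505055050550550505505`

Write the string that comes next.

0550550505505505055050550550505505

This is a Fibonacci-style word recurrence s(k) = s(k−2)·s(k−1): e.g. 5·05 = 505.
The next term joins 0550550505505 and 505055050550550505505.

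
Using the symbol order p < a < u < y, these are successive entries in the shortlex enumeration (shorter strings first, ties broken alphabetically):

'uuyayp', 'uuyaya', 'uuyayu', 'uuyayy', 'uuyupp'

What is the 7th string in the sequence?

uuyupu

Stepping forward 2 times from uuyupp: uuyupp → uuyupa, then the target.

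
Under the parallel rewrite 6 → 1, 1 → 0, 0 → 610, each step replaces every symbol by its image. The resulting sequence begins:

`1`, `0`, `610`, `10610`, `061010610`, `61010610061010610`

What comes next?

Applying the rule to each of the 17 symbols of 61010610061010610 gives the pieces 1 0 610 0 610 1 0 610 610 1 0 610 0 610 1 0 610, which concatenate to the answer.

1061006101061061010610061010610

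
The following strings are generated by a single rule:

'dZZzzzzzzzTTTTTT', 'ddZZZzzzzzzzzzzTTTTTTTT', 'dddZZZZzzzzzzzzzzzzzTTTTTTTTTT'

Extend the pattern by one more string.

The n-th term is n-1 d's then n Z's then 3n+1 z's then 2n+2 T's, where the shown terms are n = 2, 3, 4.
At n = 5 the blocks have lengths 4, 5, 16, 12.

ddddZZZZZzzzzzzzzzzzzzzzzTTTTTTTTTTTT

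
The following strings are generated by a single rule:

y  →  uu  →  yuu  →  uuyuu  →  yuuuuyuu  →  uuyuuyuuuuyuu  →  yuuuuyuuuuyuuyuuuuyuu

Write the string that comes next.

From term 3 onward, concatenate the second-to-last term with the last: y·uu = yuu, uu·yuu = uuyuu, …
The next term joins uuyuuyuuuuyuu and yuuuuyuuuuyuuyuuuuyuu.

uuyuuyuuuuyuuyuuuuyuuuuyuuyuuuuyuu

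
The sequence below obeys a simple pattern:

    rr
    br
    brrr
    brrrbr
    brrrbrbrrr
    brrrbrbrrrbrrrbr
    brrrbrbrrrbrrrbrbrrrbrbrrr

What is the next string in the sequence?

brrrbrbrrrbrrrbrbrrrbrbrrrbrrrbrbrrrbrrrbr

Each term (from the third on) is the previous term followed by the one before it: term 3 = br·rr = brrr.
The next term joins brrrbrbrrrbrrrbrbrrrbrbrrr and brrrbrbrrrbrrrbr.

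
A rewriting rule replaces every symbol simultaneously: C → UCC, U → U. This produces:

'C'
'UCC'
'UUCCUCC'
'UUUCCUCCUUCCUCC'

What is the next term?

φ(UUUCCUCCUUCCUCC) expands symbol-by-symbol to U U U UCC UCC U UCC UCC U U UCC UCC U UCC UCC; joining the 15 pieces gives the next term.

UUUUCCUCCUUCCUCCUUUCCUCCUUCCUCC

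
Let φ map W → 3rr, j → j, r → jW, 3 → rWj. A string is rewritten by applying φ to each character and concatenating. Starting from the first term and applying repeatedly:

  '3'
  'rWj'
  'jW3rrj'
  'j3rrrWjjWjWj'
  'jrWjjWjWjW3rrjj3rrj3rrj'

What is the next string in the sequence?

Rewriting the 23 symbols of jrWjjWjWjW3rrjj3rrj3rrj one by one yields j jW 3rr j j 3rr j 3rr j 3rr rWj jW jW j j rWj jW jW j rWj jW jW j; concatenated:

jjW3rrjj3rrj3rrj3rrrWjjWjWjjrWjjWjWjrWjjWjWj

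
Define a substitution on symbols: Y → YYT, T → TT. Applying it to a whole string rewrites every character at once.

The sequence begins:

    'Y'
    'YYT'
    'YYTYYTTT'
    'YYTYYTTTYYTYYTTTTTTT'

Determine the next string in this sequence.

Applying the rule to each of the 20 symbols of YYTYYTTTYYTYYTTTTTTT gives the pieces YYT YYT TT YYT YYT TT TT TT YYT YYT TT YYT YYT TT TT TT TT TT TT TT, which concatenate to the answer.

YYTYYTTTYYTYYTTTTTTTYYTYYTTTYYTYYTTTTTTTTTTTTTTT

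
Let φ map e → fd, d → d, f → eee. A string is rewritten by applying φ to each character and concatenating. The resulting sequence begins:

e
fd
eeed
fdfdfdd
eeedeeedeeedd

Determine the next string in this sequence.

fdfdfddfdfdfddfdfdfddd

Replace each of the 13 characters of eeedeeedeeedd in place — fd fd fd d fd fd fd d fd fd fd d d — and concatenate.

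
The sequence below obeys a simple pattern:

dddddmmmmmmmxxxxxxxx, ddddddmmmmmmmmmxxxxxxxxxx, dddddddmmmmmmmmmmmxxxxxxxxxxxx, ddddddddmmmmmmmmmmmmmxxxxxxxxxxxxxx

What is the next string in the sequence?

dddddddddmmmmmmmmmmmmmmmxxxxxxxxxxxxxxxx

Reading off run lengths: d runs 5, 6, 7, 8; m runs 7, 9, 11, 13; x runs 8, 10, 12, 14 — each is linear in n, where the shown terms are n = 3, 4, 5, 6.
For the next term, n = 7, so the run lengths are 9, 15, 16.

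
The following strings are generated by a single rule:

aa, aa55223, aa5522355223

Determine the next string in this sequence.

The strings grow by a fixed suffix 55223 each time.
Applying this once more to aa5522355223:

aa552235522355223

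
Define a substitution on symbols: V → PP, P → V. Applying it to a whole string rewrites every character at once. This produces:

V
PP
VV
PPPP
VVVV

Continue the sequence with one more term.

PPPPPPPP

Expanding VVVV: V→PP, V→PP, V→PP, V→PP. Concatenated: PP PP PP PP.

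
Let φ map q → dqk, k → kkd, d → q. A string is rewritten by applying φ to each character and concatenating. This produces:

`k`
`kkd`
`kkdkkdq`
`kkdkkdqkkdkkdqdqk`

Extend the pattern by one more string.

Rewriting the 17 symbols of kkdkkdqkkdkkdqdqk one by one yields kkd kkd q kkd kkd q dqk kkd kkd q kkd kkd q dqk q dqk kkd; concatenated:

kkdkkdqkkdkkdqdqkkkdkkdqkkdkkdqdqkqdqkkkd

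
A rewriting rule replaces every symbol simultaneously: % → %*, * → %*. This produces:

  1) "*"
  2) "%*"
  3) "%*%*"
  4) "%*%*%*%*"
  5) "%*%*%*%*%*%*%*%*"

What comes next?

Rewriting the 16 symbols of %*%*%*%*%*%*%*%* one by one yields %* %* %* %* %* %* %* %* %* %* %* %* %* %* %* %*; concatenated:

%*%*%*%*%*%*%*%*%*%*%*%*%*%*%*%*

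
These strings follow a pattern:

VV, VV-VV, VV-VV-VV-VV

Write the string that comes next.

s(k+1) = s(k)·-·s(k) — each term doubles the last with '-' between the halves.
Doubling VV-VV-VV-VV with '-' between the halves:

VV-VV-VV-VV-VV-VV-VV-VV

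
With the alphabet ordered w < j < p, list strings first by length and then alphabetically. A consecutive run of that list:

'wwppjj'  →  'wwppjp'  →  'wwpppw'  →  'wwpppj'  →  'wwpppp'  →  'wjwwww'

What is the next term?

The successor of wjwwww increments the rightmost position that isn't already p and resets every position after it to w.

wjwwwj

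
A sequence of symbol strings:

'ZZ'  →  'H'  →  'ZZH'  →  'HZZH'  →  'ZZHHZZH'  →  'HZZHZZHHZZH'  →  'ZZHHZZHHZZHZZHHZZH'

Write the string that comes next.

This is a Fibonacci-style word recurrence s(k) = s(k−2)·s(k−1): e.g. ZZ·H = ZZH.
So term 8 is HZZHZZHHZZH·ZZHHZZHHZZHZZHHZZH.

HZZHZZHHZZHZZHHZZHHZZHZZHHZZH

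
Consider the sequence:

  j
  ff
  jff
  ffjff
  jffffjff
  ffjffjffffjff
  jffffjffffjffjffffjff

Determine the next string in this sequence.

This is a Fibonacci-style word recurrence s(k) = s(k−2)·s(k−1): e.g. j·ff = jff.
Continuing: ffjffjffffjff · jffffjffffjffjffffjff gives term 8.

ffjffjffffjffjffffjffffjffjffffjff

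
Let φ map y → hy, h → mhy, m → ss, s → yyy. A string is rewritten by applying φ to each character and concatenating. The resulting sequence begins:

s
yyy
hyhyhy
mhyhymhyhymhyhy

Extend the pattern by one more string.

φ(mhyhymhyhymhyhy) expands symbol-by-symbol to ss mhy hy mhy hy ss mhy hy mhy hy ss mhy hy mhy hy; joining the 15 pieces gives the next term.

ssmhyhymhyhyssmhyhymhyhyssmhyhymhyhy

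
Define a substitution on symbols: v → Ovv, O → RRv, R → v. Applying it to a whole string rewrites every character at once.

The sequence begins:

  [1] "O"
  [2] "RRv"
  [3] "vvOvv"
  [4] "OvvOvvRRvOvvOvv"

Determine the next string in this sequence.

RRvOvvOvvRRvOvvOvvvvOvvRRvOvvOvvRRvOvvOvv

Applying the rule to each of the 15 symbols of OvvOvvRRvOvvOvv gives the pieces RRv Ovv Ovv RRv Ovv Ovv v v Ovv RRv Ovv Ovv RRv Ovv Ovv, which concatenate to the answer.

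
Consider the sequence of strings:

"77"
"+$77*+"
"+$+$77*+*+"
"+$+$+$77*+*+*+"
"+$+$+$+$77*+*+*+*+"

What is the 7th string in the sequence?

+$+$+$+$+$+$77*+*+*+*+*+*+

s(k+1) = +$·s(k)·*+, so each term gains +$ as a prefix and *+ as a suffix.
From +$+$+$+$77*+*+*+*+, 2 further steps: +$+$+$+$77*+*+*+*+ → +$+$+$+$+$77*+*+*+*+*+ → (answer).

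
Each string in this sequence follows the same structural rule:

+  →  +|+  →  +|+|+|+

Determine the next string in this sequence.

+|+|+|+|+|+|+|+

Each string is two copies of the previous one joined by '|'.
So the next term is two copies of +|+|+|+ with '|' between the halves.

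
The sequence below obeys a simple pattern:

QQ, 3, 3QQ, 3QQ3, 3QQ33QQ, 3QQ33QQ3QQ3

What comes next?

From term 3 onward, concatenate the last term with the second-to-last: 3·QQ = 3QQ, 3QQ·3 = 3QQ3, …
Continuing: 3QQ33QQ3QQ3 · 3QQ33QQ gives term 7.

3QQ33QQ3QQ33QQ33QQ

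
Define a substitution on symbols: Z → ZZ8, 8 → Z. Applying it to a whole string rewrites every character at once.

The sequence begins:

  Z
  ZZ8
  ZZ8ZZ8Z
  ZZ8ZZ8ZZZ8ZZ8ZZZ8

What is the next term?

ZZ8ZZ8ZZZ8ZZ8ZZZ8ZZ8ZZ8ZZZ8ZZ8ZZZ8ZZ8ZZ8Z

Applying the rule to each of the 17 symbols of ZZ8ZZ8ZZZ8ZZ8ZZZ8 gives the pieces ZZ8 ZZ8 Z ZZ8 ZZ8 Z ZZ8 ZZ8 ZZ8 Z ZZ8 ZZ8 Z ZZ8 ZZ8 ZZ8 Z, which concatenate to the answer.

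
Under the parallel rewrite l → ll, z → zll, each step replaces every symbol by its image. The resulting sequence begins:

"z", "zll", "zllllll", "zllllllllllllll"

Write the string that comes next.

zllllllllllllllllllllllllllllll

Replace each of the 15 characters of zllllllllllllll in place — zll ll ll ll ll ll ll ll ll ll ll ll ll ll ll — and concatenate.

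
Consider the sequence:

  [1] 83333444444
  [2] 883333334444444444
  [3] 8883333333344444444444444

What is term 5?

The n-th term is n 8's then 2n+2 3's then 4n+2 4's (n = 1, 2, …).
Setting n = 5 gives 5, 12, 22 characters in each block.

888883333333333334444444444444444444444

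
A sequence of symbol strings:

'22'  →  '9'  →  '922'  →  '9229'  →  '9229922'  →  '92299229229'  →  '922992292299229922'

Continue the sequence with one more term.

92299229229922992292299229229

From term 3 onward, concatenate the last term with the second-to-last: 9·22 = 922, 922·9 = 9229, …
Continuing: 922992292299229922 · 92299229229 gives term 8.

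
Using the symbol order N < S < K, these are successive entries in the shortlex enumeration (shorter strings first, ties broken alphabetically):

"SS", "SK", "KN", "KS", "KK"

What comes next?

KK is the last string of length 2, so the next is the first of length 3: N repeated 3 times.

NNN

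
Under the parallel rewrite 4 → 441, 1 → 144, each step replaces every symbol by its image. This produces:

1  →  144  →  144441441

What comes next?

Apply φ to 144441441 symbol by symbol: 1→144, 4→441, 4→441, 4→441, 4→441, 1→144, 4→441, 4→441, 1→144; joined: 144 441 441 441 441 144 441 441 144.

144441441441441144441441144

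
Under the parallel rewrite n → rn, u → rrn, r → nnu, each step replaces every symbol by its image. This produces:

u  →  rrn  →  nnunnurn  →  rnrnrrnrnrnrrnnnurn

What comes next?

nnurnnnurnnnunnurnnnurnnnurnnnunnurnrnrnrrnnnurn

Replace each of the 19 characters of rnrnrrnrnrnrrnnnurn in place — nnu rn nnu rn nnu nnu rn nnu rn nnu rn nnu nnu rn rn rn rrn nnu rn — and concatenate.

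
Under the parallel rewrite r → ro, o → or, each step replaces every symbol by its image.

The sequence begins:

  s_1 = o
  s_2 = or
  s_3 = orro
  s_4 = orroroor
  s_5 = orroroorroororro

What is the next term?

Replace each of the 16 characters of orroroorroororro in place — or ro ro or ro or or ro ro or or ro or ro ro or — and concatenate.

orroroorroororroroororroorroroor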